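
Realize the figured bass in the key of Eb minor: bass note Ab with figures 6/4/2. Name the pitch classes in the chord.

A second above Ab in this key is Bb.
A fourth above Ab in this key is Db.
A sixth above Ab in this key is F.
Together with the bass Ab, this spells Bb minor seventh in third inversion.

Ab, Bb, Db, F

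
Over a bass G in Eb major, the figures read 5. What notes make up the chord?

G, Bb, D

The written figures 5 are shorthand for 5/3: the 3 is implied.
A third above G in this key is Bb.
A fifth above G in this key is D.
Together with the bass G, this spells G minor in root position.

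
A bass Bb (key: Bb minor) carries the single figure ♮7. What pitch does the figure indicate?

A

Counting 6 letter steps above Bb lands on A; in Bb minor, that letter is Ab.
The ♮7 figure makes it natural, giving A.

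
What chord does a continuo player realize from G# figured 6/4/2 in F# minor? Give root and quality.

A major seventh

The figures 6/4/2 indicate a seventh chord in third inversion.
In third inversion the root lies a second above the bass: a second above G# in F# minor is A.
The chord tones are G#, A, C#, E, giving A major seventh.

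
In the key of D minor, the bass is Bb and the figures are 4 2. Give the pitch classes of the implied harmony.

The written figures 4 2 are shorthand for 6/4/2: the 6 is implied.
A second above Bb in this key is C.
A fourth above Bb in this key is E.
A sixth above Bb in this key is G.
Together with the bass Bb, this spells C dominant seventh in third inversion.

Bb, C, E, G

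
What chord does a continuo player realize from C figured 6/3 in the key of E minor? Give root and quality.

A minor

The figures 6/3 indicate a triad in first inversion.
In first inversion the root lies a sixth above the bass: a sixth above C in E minor is A.
The chord tones are C, E, A, giving A minor.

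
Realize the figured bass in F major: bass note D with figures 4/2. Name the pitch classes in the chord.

D, E, G, Bb

The written figures 4/2 are shorthand for 6/4/2: the 6 is implied.
A second above D in this key is E.
A fourth above D in this key is G.
A sixth above D in this key is Bb.
Together with the bass D, this spells E half-diminished seventh in third inversion.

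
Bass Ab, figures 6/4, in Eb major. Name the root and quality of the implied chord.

D diminished

The figures 6/4 indicate a triad in second inversion.
In second inversion the root lies a fourth above the bass: a fourth above Ab in Eb major is D.
The chord tones are Ab, D, F, giving D diminished.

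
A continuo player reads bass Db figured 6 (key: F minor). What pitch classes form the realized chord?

Db, F, Bb

The written figures 6 are shorthand for 6/3: the 3 is implied.
A third above Db in this key is F.
A sixth above Db in this key is Bb.
Together with the bass Db, this spells Bb minor in first inversion.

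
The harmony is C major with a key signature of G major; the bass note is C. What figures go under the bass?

C is the root of C major, so the chord is in root position.
A triad in root position is figured 5/3, conventionally abbreviated (no figures — root-position triad).

no figures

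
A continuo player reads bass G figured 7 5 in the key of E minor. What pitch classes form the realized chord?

The written figures 7 5 are shorthand for 7/5/3: the 3 is implied.
A third above G in this key is B.
A fifth above G in this key is D.
A seventh above G in this key is F#.
Together with the bass G, this spells G major seventh in root position.

G, B, D, F#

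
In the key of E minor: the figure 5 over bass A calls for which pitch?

E

Counting 4 letter steps above A lands on E; in E minor, that letter is E.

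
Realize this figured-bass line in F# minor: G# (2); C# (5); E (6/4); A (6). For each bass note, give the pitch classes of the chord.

G# (6/4/2): G#, A, C#, E.
C# (5/3): C#, E, G#.
E (6/4): E, A, C#.
A (6/3): A, C#, F#.

G#, A, C#, E | C#, E, G# | E, A, C# | A, C#, F#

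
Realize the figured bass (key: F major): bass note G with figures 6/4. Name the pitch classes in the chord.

A fourth above G in this key is C.
A sixth above G in this key is E.
Together with the bass G, this spells C major in second inversion.

G, C, E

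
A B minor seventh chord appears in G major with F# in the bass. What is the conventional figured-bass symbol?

4/3

F# is the fifth of B minor seventh, so the chord is in second inversion.
A seventh chord in second inversion is figured 6/4/3, conventionally abbreviated 4/3.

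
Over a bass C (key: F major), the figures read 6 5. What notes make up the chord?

The written figures 6 5 are shorthand for 6/5/3: the 3 is implied.
A third above C in this key is E.
A fifth above C in this key is G.
A sixth above C in this key is A.
Together with the bass C, this spells A minor seventh in first inversion.

C, E, G, A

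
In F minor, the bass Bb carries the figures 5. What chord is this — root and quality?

The figures 5 indicate a triad in root position.
In root position the bass is the root, so the root is Bb.
The chord tones are Bb, Db, F, giving Bb minor.

Bb minor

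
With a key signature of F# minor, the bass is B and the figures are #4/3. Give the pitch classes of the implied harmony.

The written figures #4/3 are shorthand for 6/4/3: the 6 is implied.
A third above B in this key is D.
A fourth above B in this key is E, raised to E# by the sharp.
A sixth above B in this key is G#.
Together with the bass B, this spells E# diminished seventh in second inversion.

B, D, E#, G#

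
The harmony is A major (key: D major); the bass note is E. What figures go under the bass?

E is the fifth of A major, so the chord is in second inversion.
A triad in second inversion is figured 6/4, conventionally abbreviated 6/4.

6/4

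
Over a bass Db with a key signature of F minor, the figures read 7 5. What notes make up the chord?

The written figures 7 5 are shorthand for 7/5/3: the 3 is implied.
A third above Db in this key is F.
A fifth above Db in this key is Ab.
A seventh above Db in this key is C.
Together with the bass Db, this spells Db major seventh in root position.

Db, F, Ab, C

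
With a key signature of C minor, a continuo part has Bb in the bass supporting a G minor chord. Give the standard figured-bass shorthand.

6

Bb is the third of G minor, so the chord is in first inversion.
A triad in first inversion is figured 6/3, conventionally abbreviated 6.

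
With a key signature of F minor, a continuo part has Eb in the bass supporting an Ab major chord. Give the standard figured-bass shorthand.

6/4

Eb is the fifth of Ab major, so the chord is in second inversion.
A triad in second inversion is figured 6/4, conventionally abbreviated 6/4.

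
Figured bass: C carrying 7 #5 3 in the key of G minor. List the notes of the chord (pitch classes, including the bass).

A third above C in this key is Eb.
A fifth above C in this key is G, raised to G# by the sharp.
A seventh above C in this key is Bb.

C, Eb, G#, Bb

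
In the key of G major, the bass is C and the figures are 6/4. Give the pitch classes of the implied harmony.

A fourth above C in this key is F#.
A sixth above C in this key is A.
Together with the bass C, this spells F# diminished in second inversion.

C, F#, A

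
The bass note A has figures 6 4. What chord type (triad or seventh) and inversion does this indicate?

Intervals of 6/4 above the bass form a triad; the bass is the fifth, so this is second inversion.

triad, second inversion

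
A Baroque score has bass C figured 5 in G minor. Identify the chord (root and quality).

The figures 5 indicate a triad in root position.
In root position the bass is the root, so the root is C.
The chord tones are C, Eb, G, giving C minor.

C minor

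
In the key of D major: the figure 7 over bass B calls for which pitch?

A

Counting 6 letter steps above B lands on A; in D major, that letter is A.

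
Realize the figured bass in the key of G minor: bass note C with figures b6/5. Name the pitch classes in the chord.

C, Eb, G, Ab

The written figures b6/5 are shorthand for 6/5/3: the 3 is implied.
A third above C in this key is Eb.
A fifth above C in this key is G.
A sixth above C in this key is A, lowered to Ab by the flat.
Together with the bass C, this spells Ab major seventh in first inversion.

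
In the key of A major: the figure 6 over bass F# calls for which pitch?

D

Counting 5 letter steps above F# lands on D; in A major, that letter is D.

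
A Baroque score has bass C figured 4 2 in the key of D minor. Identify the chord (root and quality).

D minor seventh

The figures 4 2 indicate a seventh chord in third inversion.
In third inversion the root lies a second above the bass: a second above C in D minor is D.
The chord tones are C, D, F, A, giving D minor seventh.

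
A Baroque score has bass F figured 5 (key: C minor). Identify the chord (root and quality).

The figures 5 indicate a triad in root position.
In root position the bass is the root, so the root is F.
The chord tones are F, Ab, C, giving F minor.

F minor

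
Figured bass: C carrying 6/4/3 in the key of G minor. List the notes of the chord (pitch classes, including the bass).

A third above C in this key is Eb.
A fourth above C in this key is F.
A sixth above C in this key is A.
Together with the bass C, this spells F dominant seventh in second inversion.

C, Eb, F, A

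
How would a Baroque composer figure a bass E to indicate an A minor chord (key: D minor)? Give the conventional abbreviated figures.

E is the fifth of A minor, so the chord is in second inversion.
A triad in second inversion is figured 6/4, conventionally abbreviated 6/4.

6/4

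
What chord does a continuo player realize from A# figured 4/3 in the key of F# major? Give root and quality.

D# minor seventh

The figures 4/3 indicate a seventh chord in second inversion.
In second inversion the root lies a fourth above the bass: a fourth above A# in F# major is D#.
The chord tones are A#, C#, D#, F#, giving D# minor seventh.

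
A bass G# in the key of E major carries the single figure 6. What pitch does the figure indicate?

E

Counting 5 letter steps above G# lands on E; in E major, that letter is E.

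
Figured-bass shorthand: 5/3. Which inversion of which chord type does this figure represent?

triad, root position

Intervals of 5/3 above the bass form a triad; the bass is the root, so this is root position.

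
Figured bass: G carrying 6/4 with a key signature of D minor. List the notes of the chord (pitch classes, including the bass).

G, C, E

A fourth above G in this key is C.
A sixth above G in this key is E.
Together with the bass G, this spells C major in second inversion.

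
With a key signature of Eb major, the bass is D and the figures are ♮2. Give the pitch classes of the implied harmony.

D, E, G, Bb

The written figures ♮2 are shorthand for 6/4/2: the 6/4 are implied.
A second above D in this key is Eb, made natural (E) by the ♮ figure.
A fourth above D in this key is G.
A sixth above D in this key is Bb.
Together with the bass D, this spells E half-diminished seventh in third inversion.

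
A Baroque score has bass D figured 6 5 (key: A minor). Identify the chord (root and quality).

The figures 6 5 indicate a seventh chord in first inversion.
In first inversion the root lies a sixth above the bass: a sixth above D in A minor is B.
The chord tones are D, F, A, B, giving B half-diminished seventh.

B half-diminished seventh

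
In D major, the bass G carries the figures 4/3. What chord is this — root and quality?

C# half-diminished seventh

The figures 4/3 indicate a seventh chord in second inversion.
In second inversion the root lies a fourth above the bass: a fourth above G in D major is C#.
The chord tones are G, B, C#, E, giving C# half-diminished seventh.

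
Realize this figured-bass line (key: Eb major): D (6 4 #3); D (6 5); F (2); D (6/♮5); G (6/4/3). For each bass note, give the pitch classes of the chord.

D, F#, G, Bb | D, F, Ab, Bb | F, G, Bb, D | D, F, A, Bb | G, Bb, C, Eb

D (6/4/#3): D, F#, G, Bb.
D (6/5/3): D, F, Ab, Bb.
F (6/4/2): F, G, Bb, D.
D (6/♮5/3): D, F, A, Bb.
G (6/4/3): G, Bb, C, Eb.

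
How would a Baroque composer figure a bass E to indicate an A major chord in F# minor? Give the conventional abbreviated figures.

E is the fifth of A major, so the chord is in second inversion.
A triad in second inversion is figured 6/4, conventionally abbreviated 6/4.

6/4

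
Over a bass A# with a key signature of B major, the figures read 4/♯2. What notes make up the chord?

The written figures 4/♯2 are shorthand for 6/4/2: the 6 is implied.
A second above A# in this key is B, raised to B# by the sharp.
A fourth above A# in this key is D#.
A sixth above A# in this key is F#.
Together with the bass A#, this spells B# half-diminished seventh in third inversion.

A#, B#, D#, F#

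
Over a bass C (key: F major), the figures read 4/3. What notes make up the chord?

C, E, F, A

The written figures 4/3 are shorthand for 6/4/3: the 6 is implied.
A third above C in this key is E.
A fourth above C in this key is F.
A sixth above C in this key is A.
Together with the bass C, this spells F major seventh in second inversion.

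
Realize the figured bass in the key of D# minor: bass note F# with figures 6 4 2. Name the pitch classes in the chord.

A second above F# in this key is G#.
A fourth above F# in this key is B.
A sixth above F# in this key is D#.
Together with the bass F#, this spells G# minor seventh in third inversion.

F#, G#, B, D#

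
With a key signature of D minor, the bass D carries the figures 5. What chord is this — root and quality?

The figures 5 indicate a triad in root position.
In root position the bass is the root, so the root is D.
The chord tones are D, F, A, giving D minor.

D minor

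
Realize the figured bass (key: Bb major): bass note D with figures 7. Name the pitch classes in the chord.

The written figures 7 are shorthand for 7/5/3: the 5/3 are implied.
A third above D in this key is F.
A fifth above D in this key is A.
A seventh above D in this key is C.
Together with the bass D, this spells D minor seventh in root position.

D, F, A, C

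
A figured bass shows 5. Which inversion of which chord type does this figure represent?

5 is shorthand for 5/3.
Intervals of 5/3 above the bass form a triad; the bass is the root, so this is root position.

triad, root position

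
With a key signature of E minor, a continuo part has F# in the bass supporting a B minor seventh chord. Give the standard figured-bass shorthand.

4/3

F# is the fifth of B minor seventh, so the chord is in second inversion.
A seventh chord in second inversion is figured 6/4/3, conventionally abbreviated 4/3.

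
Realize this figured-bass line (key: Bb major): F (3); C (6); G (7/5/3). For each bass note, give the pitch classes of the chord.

F, A, C | C, Eb, A | G, Bb, D, F

F (5/3): F, A, C.
C (6/3): C, Eb, A.
G (7/5/3): G, Bb, D, F.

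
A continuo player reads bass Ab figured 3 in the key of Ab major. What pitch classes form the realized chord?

Ab, C, Eb

The written figures 3 are shorthand for 5/3: the 5 is implied.
A third above Ab in this key is C.
A fifth above Ab in this key is Eb.
Together with the bass Ab, this spells Ab major in root position.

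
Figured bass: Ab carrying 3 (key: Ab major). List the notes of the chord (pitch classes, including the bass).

The written figures 3 are shorthand for 5/3: the 5 is implied.
A third above Ab in this key is C.
A fifth above Ab in this key is Eb.
Together with the bass Ab, this spells Ab major in root position.

Ab, C, Eb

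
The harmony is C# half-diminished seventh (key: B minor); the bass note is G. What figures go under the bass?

4/3

G is the fifth of C# half-diminished seventh, so the chord is in second inversion.
A seventh chord in second inversion is figured 6/4/3, conventionally abbreviated 4/3.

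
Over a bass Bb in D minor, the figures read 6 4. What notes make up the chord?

A fourth above Bb in this key is E.
A sixth above Bb in this key is G.
Together with the bass Bb, this spells E diminished in second inversion.

Bb, E, G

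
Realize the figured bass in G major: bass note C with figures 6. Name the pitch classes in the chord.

The written figures 6 are shorthand for 6/3: the 3 is implied.
A third above C in this key is E.
A sixth above C in this key is A.
Together with the bass C, this spells A minor in first inversion.

C, E, A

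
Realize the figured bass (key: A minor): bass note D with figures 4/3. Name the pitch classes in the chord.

D, F, G, B

The written figures 4/3 are shorthand for 6/4/3: the 6 is implied.
A third above D in this key is F.
A fourth above D in this key is G.
A sixth above D in this key is B.
Together with the bass D, this spells G dominant seventh in second inversion.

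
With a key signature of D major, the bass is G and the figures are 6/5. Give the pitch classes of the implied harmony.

The written figures 6/5 are shorthand for 6/5/3: the 3 is implied.
A third above G in this key is B.
A fifth above G in this key is D.
A sixth above G in this key is E.
Together with the bass G, this spells E minor seventh in first inversion.

G, B, D, E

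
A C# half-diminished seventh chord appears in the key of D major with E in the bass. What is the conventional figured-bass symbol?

6/5

E is the third of C# half-diminished seventh, so the chord is in first inversion.
A seventh chord in first inversion is figured 6/5/3, conventionally abbreviated 6/5.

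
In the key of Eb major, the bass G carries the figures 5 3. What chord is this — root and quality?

The figures 5 3 indicate a triad in root position.
In root position the bass is the root, so the root is G.
The chord tones are G, Bb, D, giving G minor.

G minor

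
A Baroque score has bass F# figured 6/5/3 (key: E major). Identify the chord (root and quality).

D# half-diminished seventh

The figures 6/5/3 indicate a seventh chord in first inversion.
In first inversion the root lies a sixth above the bass: a sixth above F# in E major is D#.
The chord tones are F#, A, C#, D#, giving D# half-diminished seventh.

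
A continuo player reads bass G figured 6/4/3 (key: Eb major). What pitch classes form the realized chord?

G, Bb, C, Eb

A third above G in this key is Bb.
A fourth above G in this key is C.
A sixth above G in this key is Eb.
Together with the bass G, this spells C minor seventh in second inversion.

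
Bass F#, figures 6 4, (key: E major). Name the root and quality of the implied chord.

The figures 6 4 indicate a triad in second inversion.
In second inversion the root lies a fourth above the bass: a fourth above F# in E major is B.
The chord tones are F#, B, D#, giving B major.

B major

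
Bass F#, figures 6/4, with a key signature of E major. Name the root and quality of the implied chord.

B major

The figures 6/4 indicate a triad in second inversion.
In second inversion the root lies a fourth above the bass: a fourth above F# in E major is B.
The chord tones are F#, B, D#, giving B major.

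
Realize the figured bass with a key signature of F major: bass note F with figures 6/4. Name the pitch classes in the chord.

A fourth above F in this key is Bb.
A sixth above F in this key is D.
Together with the bass F, this spells Bb major in second inversion.

F, Bb, D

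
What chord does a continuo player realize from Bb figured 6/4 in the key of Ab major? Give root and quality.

Eb major

The figures 6/4 indicate a triad in second inversion.
In second inversion the root lies a fourth above the bass: a fourth above Bb in Ab major is Eb.
The chord tones are Bb, Eb, G, giving Eb major.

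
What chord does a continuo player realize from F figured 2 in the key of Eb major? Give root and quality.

The figures 2 indicate a seventh chord in third inversion.
In third inversion the root lies a second above the bass: a second above F in Eb major is G.
The chord tones are F, G, Bb, D, giving G minor seventh.

G minor seventh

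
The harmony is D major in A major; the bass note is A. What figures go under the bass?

6/4

A is the fifth of D major, so the chord is in second inversion.
A triad in second inversion is figured 6/4, conventionally abbreviated 6/4.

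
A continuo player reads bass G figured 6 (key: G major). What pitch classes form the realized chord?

The written figures 6 are shorthand for 6/3: the 3 is implied.
A third above G in this key is B.
A sixth above G in this key is E.
Together with the bass G, this spells E minor in first inversion.

G, B, E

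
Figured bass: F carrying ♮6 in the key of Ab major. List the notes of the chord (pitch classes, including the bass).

The written figures ♮6 are shorthand for 6/3: the 3 is implied.
A third above F in this key is Ab.
A sixth above F in this key is Db, made natural (D) by the ♮ figure.
Together with the bass F, this spells D diminished in first inversion.

F, Ab, D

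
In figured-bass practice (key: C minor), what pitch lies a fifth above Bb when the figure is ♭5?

Fb

Counting 4 letter steps above Bb lands on F; in C minor, that letter is F.
The b5 figure lowers it a semitone, giving Fb.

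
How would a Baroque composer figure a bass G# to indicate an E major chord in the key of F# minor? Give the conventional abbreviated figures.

G# is the third of E major, so the chord is in first inversion.
A triad in first inversion is figured 6/3, conventionally abbreviated 6.

6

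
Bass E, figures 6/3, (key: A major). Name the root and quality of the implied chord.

C# minor

The figures 6/3 indicate a triad in first inversion.
In first inversion the root lies a sixth above the bass: a sixth above E in A major is C#.
The chord tones are E, G#, C#, giving C# minor.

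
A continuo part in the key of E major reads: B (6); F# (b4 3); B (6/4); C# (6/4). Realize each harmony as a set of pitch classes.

B, D#, G# | F#, A, Bb, D# | B, E, G# | C#, F#, A

B (6/3): B, D#, G#.
F# (6/b4/3): F#, A, Bb, D#.
B (6/4): B, E, G#.
C# (6/4): C#, F#, A.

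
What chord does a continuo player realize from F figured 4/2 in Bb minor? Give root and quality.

The figures 4/2 indicate a seventh chord in third inversion.
In third inversion the root lies a second above the bass: a second above F in Bb minor is Gb.
The chord tones are F, Gb, Bb, Db, giving Gb major seventh.

Gb major seventh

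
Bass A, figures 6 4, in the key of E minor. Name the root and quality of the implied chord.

The figures 6 4 indicate a triad in second inversion.
In second inversion the root lies a fourth above the bass: a fourth above A in E minor is D.
The chord tones are A, D, F#, giving D major.

D major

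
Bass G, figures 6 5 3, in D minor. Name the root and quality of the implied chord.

The figures 6 5 3 indicate a seventh chord in first inversion.
In first inversion the root lies a sixth above the bass: a sixth above G in D minor is E.
The chord tones are G, Bb, D, E, giving E half-diminished seventh.

E half-diminished seventh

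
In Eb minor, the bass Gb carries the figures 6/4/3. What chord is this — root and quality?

The figures 6/4/3 indicate a seventh chord in second inversion.
In second inversion the root lies a fourth above the bass: a fourth above Gb in Eb minor is Cb.
The chord tones are Gb, Bb, Cb, Eb, giving Cb major seventh.

Cb major seventh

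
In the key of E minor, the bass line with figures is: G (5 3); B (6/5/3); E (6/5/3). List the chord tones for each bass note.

G (5/3): G, B, D.
B (6/5/3): B, D, F#, G.
E (6/5/3): E, G, B, C.

G, B, D | B, D, F#, G | E, G, B, C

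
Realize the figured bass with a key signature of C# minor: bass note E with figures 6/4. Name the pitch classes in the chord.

E, A, C#

A fourth above E in this key is A.
A sixth above E in this key is C#.
Together with the bass E, this spells A major in second inversion.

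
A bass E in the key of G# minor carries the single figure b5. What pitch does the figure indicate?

Counting 4 letter steps above E lands on B; in G# minor, that letter is B.
The b5 figure lowers it a semitone, giving Bb.

Bb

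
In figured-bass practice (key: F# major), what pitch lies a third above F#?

A#

Counting 2 letter steps above F# lands on A; in F# major, that letter is A#.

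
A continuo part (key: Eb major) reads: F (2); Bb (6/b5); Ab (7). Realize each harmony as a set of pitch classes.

F (6/4/2): F, G, Bb, D.
Bb (6/b5/3): Bb, D, Fb, G.
Ab (7/5/3): Ab, C, Eb, G.

F, G, Bb, D | Bb, D, Fb, G | Ab, C, Eb, G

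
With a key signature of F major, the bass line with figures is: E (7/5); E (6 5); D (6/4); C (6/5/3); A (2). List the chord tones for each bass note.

E (7/5/3): E, G, Bb, D.
E (6/5/3): E, G, Bb, C.
D (6/4): D, G, Bb.
C (6/5/3): C, E, G, A.
A (6/4/2): A, Bb, D, F.

E, G, Bb, D | E, G, Bb, C | D, G, Bb | C, E, G, A | A, Bb, D, F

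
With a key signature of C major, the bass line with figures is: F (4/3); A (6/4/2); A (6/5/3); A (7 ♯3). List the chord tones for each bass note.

F (6/4/3): F, A, B, D.
A (6/4/2): A, B, D, F.
A (6/5/3): A, C, E, F.
A (7/5/#3): A, C#, E, G.

F, A, B, D | A, B, D, F | A, C, E, F | A, C#, E, G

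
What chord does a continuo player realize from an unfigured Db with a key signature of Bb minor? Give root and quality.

Db major

An unfigured bass indicates a triad in root position.
In root position the bass is the root, so the root is Db.
The chord tones are Db, F, Ab, giving Db major.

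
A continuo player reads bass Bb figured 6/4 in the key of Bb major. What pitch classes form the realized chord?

Bb, Eb, G

A fourth above Bb in this key is Eb.
A sixth above Bb in this key is G.
Together with the bass Bb, this spells Eb major in second inversion.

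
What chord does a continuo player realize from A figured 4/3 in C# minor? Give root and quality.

The figures 4/3 indicate a seventh chord in second inversion.
In second inversion the root lies a fourth above the bass: a fourth above A in C# minor is D#.
The chord tones are A, C#, D#, F#, giving D# half-diminished seventh.

D# half-diminished seventh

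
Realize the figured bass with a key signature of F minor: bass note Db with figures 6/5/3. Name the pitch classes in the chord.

A third above Db in this key is F.
A fifth above Db in this key is Ab.
A sixth above Db in this key is Bb.
Together with the bass Db, this spells Bb minor seventh in first inversion.

Db, F, Ab, Bb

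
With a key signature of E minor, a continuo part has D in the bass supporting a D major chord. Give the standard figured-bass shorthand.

no figures

D is the root of D major, so the chord is in root position.
A triad in root position is figured 5/3, conventionally abbreviated (no figures — root-position triad).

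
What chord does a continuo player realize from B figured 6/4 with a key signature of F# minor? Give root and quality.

The figures 6/4 indicate a triad in second inversion.
In second inversion the root lies a fourth above the bass: a fourth above B in F# minor is E.
The chord tones are B, E, G#, giving E major.

E major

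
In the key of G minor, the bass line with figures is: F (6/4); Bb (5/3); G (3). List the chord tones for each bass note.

F, Bb, D | Bb, D, F | G, Bb, D

F (6/4): F, Bb, D.
Bb (5/3): Bb, D, F.
G (5/3): G, Bb, D.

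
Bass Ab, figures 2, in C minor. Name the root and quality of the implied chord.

Bb dominant seventh

The figures 2 indicate a seventh chord in third inversion.
In third inversion the root lies a second above the bass: a second above Ab in C minor is Bb.
The chord tones are Ab, Bb, D, F, giving Bb dominant seventh.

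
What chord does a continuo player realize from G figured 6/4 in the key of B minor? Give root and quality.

The figures 6/4 indicate a triad in second inversion.
In second inversion the root lies a fourth above the bass: a fourth above G in B minor is C#.
The chord tones are G, C#, E, giving C# diminished.

C# diminished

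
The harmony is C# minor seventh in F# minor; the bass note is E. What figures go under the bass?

E is the third of C# minor seventh, so the chord is in first inversion.
A seventh chord in first inversion is figured 6/5/3, conventionally abbreviated 6/5.

6/5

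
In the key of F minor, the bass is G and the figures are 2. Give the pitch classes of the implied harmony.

G, Ab, C, Eb

The written figures 2 are shorthand for 6/4/2: the 6/4 are implied.
A second above G in this key is Ab.
A fourth above G in this key is C.
A sixth above G in this key is Eb.
Together with the bass G, this spells Ab major seventh in third inversion.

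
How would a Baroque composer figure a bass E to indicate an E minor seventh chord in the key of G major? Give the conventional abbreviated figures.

E is the root of E minor seventh, so the chord is in root position.
A seventh chord in root position is figured 7/5/3, conventionally abbreviated 7.

7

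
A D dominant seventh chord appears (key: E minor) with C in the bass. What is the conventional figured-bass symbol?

4/2

C is the seventh of D dominant seventh, so the chord is in third inversion.
A seventh chord in third inversion is figured 6/4/2, conventionally abbreviated 4/2.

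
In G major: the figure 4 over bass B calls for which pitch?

E

Counting 3 letter steps above B lands on E; in G major, that letter is E.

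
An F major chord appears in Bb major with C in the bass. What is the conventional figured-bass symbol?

6/4

C is the fifth of F major, so the chord is in second inversion.
A triad in second inversion is figured 6/4, conventionally abbreviated 6/4.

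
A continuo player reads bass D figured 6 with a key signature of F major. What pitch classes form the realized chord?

The written figures 6 are shorthand for 6/3: the 3 is implied.
A third above D in this key is F.
A sixth above D in this key is Bb.
Together with the bass D, this spells Bb major in first inversion.

D, F, Bb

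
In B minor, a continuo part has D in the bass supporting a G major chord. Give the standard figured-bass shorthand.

6/4

D is the fifth of G major, so the chord is in second inversion.
A triad in second inversion is figured 6/4, conventionally abbreviated 6/4.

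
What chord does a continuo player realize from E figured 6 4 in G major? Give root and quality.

A minor

The figures 6 4 indicate a triad in second inversion.
In second inversion the root lies a fourth above the bass: a fourth above E in G major is A.
The chord tones are E, A, C, giving A minor.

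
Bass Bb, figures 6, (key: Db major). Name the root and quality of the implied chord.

The figures 6 indicate a triad in first inversion.
In first inversion the root lies a sixth above the bass: a sixth above Bb in Db major is Gb.
The chord tones are Bb, Db, Gb, giving Gb major.

Gb major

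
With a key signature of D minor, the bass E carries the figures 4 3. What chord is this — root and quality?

A minor seventh

The figures 4 3 indicate a seventh chord in second inversion.
In second inversion the root lies a fourth above the bass: a fourth above E in D minor is A.
The chord tones are E, G, A, C, giving A minor seventh.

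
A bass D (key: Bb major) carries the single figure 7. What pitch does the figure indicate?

C

Counting 6 letter steps above D lands on C; in Bb major, that letter is C.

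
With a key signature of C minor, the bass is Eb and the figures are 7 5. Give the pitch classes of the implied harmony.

The written figures 7 5 are shorthand for 7/5/3: the 3 is implied.
A third above Eb in this key is G.
A fifth above Eb in this key is Bb.
A seventh above Eb in this key is D.
Together with the bass Eb, this spells Eb major seventh in root position.

Eb, G, Bb, D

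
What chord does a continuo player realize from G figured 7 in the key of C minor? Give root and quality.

The figures 7 indicate a seventh chord in root position.
In root position the bass is the root, so the root is G.
The chord tones are G, Bb, D, F, giving G minor seventh.

G minor seventh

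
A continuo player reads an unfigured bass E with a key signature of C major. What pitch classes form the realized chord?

E, G, B

An unfigured bass implies 5/3.
A third above E in this key is G.
A fifth above E in this key is B.
Together with the bass E, this spells E minor in root position.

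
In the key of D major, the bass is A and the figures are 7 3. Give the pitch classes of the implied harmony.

The written figures 7 3 are shorthand for 7/5/3: the 5 is implied.
A third above A in this key is C#.
A fifth above A in this key is E.
A seventh above A in this key is G.
Together with the bass A, this spells A dominant seventh in root position.

A, C#, E, G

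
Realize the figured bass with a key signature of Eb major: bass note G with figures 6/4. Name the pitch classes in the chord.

A fourth above G in this key is C.
A sixth above G in this key is Eb.
Together with the bass G, this spells C minor in second inversion.

G, C, Eb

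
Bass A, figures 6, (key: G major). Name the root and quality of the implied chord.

The figures 6 indicate a triad in first inversion.
In first inversion the root lies a sixth above the bass: a sixth above A in G major is F#.
The chord tones are A, C, F#, giving F# diminished.

F# diminished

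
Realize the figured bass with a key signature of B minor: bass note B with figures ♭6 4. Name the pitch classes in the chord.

A fourth above B in this key is E.
A sixth above B in this key is G, lowered to Gb by the flat.

B, E, Gb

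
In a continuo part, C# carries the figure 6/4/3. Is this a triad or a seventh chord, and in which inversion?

Intervals of 6/4/3 above the bass form a seventh chord; the bass is the fifth, so this is second inversion.

seventh chord, second inversion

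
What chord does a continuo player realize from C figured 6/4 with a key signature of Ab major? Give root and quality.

The figures 6/4 indicate a triad in second inversion.
In second inversion the root lies a fourth above the bass: a fourth above C in Ab major is F.
The chord tones are C, F, Ab, giving F minor.

F minor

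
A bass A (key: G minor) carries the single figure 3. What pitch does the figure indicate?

Counting 2 letter steps above A lands on C; in G minor, that letter is C.

C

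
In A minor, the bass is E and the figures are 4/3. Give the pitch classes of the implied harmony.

The written figures 4/3 are shorthand for 6/4/3: the 6 is implied.
A third above E in this key is G.
A fourth above E in this key is A.
A sixth above E in this key is C.
Together with the bass E, this spells A minor seventh in second inversion.

E, G, A, C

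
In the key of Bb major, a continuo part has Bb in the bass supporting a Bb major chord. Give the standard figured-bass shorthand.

no figures

Bb is the root of Bb major, so the chord is in root position.
A triad in root position is figured 5/3, conventionally abbreviated (no figures — root-position triad).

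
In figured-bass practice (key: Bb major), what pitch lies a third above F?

A

Counting 2 letter steps above F lands on A; in Bb major, that letter is A.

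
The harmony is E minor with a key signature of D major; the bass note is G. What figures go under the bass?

G is the third of E minor, so the chord is in first inversion.
A triad in first inversion is figured 6/3, conventionally abbreviated 6.

6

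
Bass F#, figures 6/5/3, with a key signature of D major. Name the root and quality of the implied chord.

D major seventh

The figures 6/5/3 indicate a seventh chord in first inversion.
In first inversion the root lies a sixth above the bass: a sixth above F# in D major is D.
The chord tones are F#, A, C#, D, giving D major seventh.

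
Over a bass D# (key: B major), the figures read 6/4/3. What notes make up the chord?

D#, F#, G#, B

A third above D# in this key is F#.
A fourth above D# in this key is G#.
A sixth above D# in this key is B.
Together with the bass D#, this spells G# minor seventh in second inversion.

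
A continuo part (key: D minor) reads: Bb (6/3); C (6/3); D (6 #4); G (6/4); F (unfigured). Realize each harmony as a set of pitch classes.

Bb, D, G | C, E, A | D, G#, Bb | G, C, E | F, A, C

Bb (6/3): Bb, D, G.
C (6/3): C, E, A.
D (6/#4): D, G#, Bb.
G (6/4): G, C, E.
F (5/3): F, A, C.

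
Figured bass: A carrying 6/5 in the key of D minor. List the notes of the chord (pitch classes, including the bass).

A, C, E, F

The written figures 6/5 are shorthand for 6/5/3: the 3 is implied.
A third above A in this key is C.
A fifth above A in this key is E.
A sixth above A in this key is F.
Together with the bass A, this spells F major seventh in first inversion.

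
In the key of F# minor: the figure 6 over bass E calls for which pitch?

Counting 5 letter steps above E lands on C; in F# minor, that letter is C#.

C#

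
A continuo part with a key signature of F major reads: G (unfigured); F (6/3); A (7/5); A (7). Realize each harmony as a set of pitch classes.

G, Bb, D | F, A, D | A, C, E, G | A, C, E, G

G (5/3): G, Bb, D.
F (6/3): F, A, D.
A (7/5/3): A, C, E, G.
A (7/5/3): A, C, E, G.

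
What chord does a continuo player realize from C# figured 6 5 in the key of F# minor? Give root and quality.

A major seventh

The figures 6 5 indicate a seventh chord in first inversion.
In first inversion the root lies a sixth above the bass: a sixth above C# in F# minor is A.
The chord tones are C#, E, G#, A, giving A major seventh.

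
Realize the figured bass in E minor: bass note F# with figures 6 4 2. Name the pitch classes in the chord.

A second above F# in this key is G.
A fourth above F# in this key is B.
A sixth above F# in this key is D.
Together with the bass F#, this spells G major seventh in third inversion.

F#, G, B, D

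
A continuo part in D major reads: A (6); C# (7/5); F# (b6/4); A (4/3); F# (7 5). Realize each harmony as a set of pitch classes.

A (6/3): A, C#, F#.
C# (7/5/3): C#, E, G, B.
F# (b6/4): F#, B, Db.
A (6/4/3): A, C#, D, F#.
F# (7/5/3): F#, A, C#, E.

A, C#, F# | C#, E, G, B | F#, B, Db | A, C#, D, F# | F#, A, C#, E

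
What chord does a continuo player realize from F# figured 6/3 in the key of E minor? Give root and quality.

The figures 6/3 indicate a triad in first inversion.
In first inversion the root lies a sixth above the bass: a sixth above F# in E minor is D.
The chord tones are F#, A, D, giving D major.

D major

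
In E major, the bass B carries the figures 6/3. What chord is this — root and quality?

The figures 6/3 indicate a triad in first inversion.
In first inversion the root lies a sixth above the bass: a sixth above B in E major is G#.
The chord tones are B, D#, G#, giving G# minor.

G# minor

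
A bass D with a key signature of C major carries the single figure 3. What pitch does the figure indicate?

Counting 2 letter steps above D lands on F; in C major, that letter is F.

F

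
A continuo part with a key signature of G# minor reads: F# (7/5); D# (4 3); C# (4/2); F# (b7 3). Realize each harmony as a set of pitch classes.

F#, A#, C#, E | D#, F#, G#, B | C#, D#, F#, A# | F#, A#, C#, Eb

F# (7/5/3): F#, A#, C#, E.
D# (6/4/3): D#, F#, G#, B.
C# (6/4/2): C#, D#, F#, A#.
F# (b7/5/3): F#, A#, C#, Eb.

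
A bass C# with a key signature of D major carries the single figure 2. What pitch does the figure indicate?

D

Counting 1 letter step above C# lands on D; in D major, that letter is D.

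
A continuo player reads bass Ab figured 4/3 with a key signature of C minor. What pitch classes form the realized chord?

Ab, C, D, F

The written figures 4/3 are shorthand for 6/4/3: the 6 is implied.
A third above Ab in this key is C.
A fourth above Ab in this key is D.
A sixth above Ab in this key is F.
Together with the bass Ab, this spells D half-diminished seventh in second inversion.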